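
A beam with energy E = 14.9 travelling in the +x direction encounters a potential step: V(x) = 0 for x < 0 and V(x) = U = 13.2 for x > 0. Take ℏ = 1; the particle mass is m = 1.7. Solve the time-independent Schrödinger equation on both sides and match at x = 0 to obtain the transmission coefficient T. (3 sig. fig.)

On each side the TISE gives plane waves with k = √(2m(E − V))/ℏ: k₁ = √(2·1.7·14.9) = 7.118, k₂ = √(2·1.7·1.7) = 2.404.
Continuity of ψ and ψ′ at the step yields the reflection amplitude r = (k₁ − k₂)/(k₁ + k₂) = 0.4950; thus R = |r|² = 0.2450, T = 0.7550.

T = 0.755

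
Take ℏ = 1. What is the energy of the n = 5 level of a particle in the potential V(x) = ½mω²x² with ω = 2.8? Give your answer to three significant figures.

E = 15.4

The oscillator eigenvalues are E_n = ℏω(n + ½), so E_5 = 2.8 × 5.5 = 15.40.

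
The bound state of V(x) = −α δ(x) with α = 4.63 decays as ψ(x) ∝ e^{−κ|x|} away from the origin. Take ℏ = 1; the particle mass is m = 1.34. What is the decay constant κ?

Integrate −(ℏ²/2m)ψ'' − αδ(x)ψ = Eψ from −ε to +ε: the ψ'' term gives ψ'(0⁺) − ψ'(0⁻) and the δ term gives −(2mα/ℏ²)ψ(0).
With ψ ∝ e^{−κ|x|} this yields −2κ = −2mα/ℏ², so κ = mα/ℏ² = 6.204.

κ = 6.20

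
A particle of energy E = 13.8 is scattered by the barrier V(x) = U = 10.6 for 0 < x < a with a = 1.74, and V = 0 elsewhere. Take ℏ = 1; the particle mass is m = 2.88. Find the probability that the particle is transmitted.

T = 0.646

E > U: inside the barrier k₂ = √(2m(E − U))/ℏ = 4.293, k₂a = 7.470.
Matching at both interfaces gives T⁻¹ = 1 + U² sin²(k₂a) / [4E(E − U)] = 1.547, hence T = 0.646.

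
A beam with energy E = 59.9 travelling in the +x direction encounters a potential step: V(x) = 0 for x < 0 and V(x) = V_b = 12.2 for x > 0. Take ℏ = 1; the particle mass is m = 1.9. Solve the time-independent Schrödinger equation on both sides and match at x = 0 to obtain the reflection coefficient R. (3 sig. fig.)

On each side the TISE gives plane waves with k = √(2m(E − V))/ℏ: k₁ = √(2·1.9·59.9) = 15.09, k₂ = √(2·1.9·47.7) = 13.46.
Matching ψ and ψ′ at x = 0 gives r = (k₁ − k₂)/(k₁ + k₂), so R = r² = 0.003235 and T = 1 − R = 0.9968.

R = 0.00323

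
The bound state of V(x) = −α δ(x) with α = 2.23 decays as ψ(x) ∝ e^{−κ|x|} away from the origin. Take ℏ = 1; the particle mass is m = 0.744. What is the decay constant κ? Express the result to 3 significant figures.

Integrate −(ℏ²/2m)ψ'' − αδ(x)ψ = Eψ from −ε to +ε: the ψ'' term gives ψ'(0⁺) − ψ'(0⁻) and the δ term gives −(2mα/ℏ²)ψ(0).
With ψ ∝ e^{−κ|x|} this yields −2κ = −2mα/ℏ², so κ = mα/ℏ² = 1.659.

κ = 1.66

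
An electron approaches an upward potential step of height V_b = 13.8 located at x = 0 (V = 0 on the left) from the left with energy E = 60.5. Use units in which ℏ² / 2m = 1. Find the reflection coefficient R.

R = 0.00418

The wavenumbers are k₁ = √(2mE)/ℏ = 7.778 on the left and k₂ = √(2m(E − V_b))/ℏ = 6.834 on the right.
Matching ψ and ψ′ at x = 0 gives r = (k₁ − k₂)/(k₁ + k₂), so R = r² = 0.004178 and T = 1 − R = 0.9958.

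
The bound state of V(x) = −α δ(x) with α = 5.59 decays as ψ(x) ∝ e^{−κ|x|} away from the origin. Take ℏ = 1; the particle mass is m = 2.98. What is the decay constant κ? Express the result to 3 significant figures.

Integrating the TISE across x = 0 gives the cusp condition ψ'(0⁺) − ψ'(0⁻) = −(2mα/ℏ²)ψ(0).
With ψ ∝ e^{−κ|x|} this yields −2κ = −2mα/ℏ², so κ = mα/ℏ² = 16.66.

κ = 16.7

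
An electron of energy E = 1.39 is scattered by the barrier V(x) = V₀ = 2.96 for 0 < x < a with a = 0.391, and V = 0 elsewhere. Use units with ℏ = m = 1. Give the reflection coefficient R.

R = 0.361

Since E < V₀ the interior solution is evanescent with decay constant κ = √(2m(V₀ − E))/ℏ = 1.772.
κa = 0.6929, sinh(κa) = 0.7496.
Matching ψ, ψ′ at both faces gives T = [1 + V₀² sinh²(κa) / (4E(V₀ − E))]⁻¹ = 1/1.564 = 0.639.
R = 1 − T = 0.361.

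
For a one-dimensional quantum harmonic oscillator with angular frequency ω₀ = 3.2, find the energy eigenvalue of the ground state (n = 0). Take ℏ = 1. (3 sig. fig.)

E = 1.60

The oscillator eigenvalues are E_n = ℏω₀(n + ½), so E_0 = 3.2 × 0.5 = 1.600.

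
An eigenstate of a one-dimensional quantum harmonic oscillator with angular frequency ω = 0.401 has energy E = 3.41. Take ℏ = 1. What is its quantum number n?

Invert E_n = (n + ½)ℏω: n = E/ℏω − ½ = 8.004, so n = 8.

n = 8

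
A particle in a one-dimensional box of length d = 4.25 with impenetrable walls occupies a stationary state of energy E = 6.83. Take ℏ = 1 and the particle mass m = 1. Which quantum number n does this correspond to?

n = 5

For an infinite well E_n = n²π²ℏ²/(2md²), so n = (d/πℏ)√(2mE).
n = (4.25/π) × √(2 × 1 × 6.83) = 5.000 → n = 5.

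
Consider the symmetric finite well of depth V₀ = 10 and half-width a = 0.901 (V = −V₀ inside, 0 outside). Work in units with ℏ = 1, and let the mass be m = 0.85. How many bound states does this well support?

The dimensionless depth is z₀ = a√(2mV₀)/ℏ = 0.901 × √(17.00) = 3.715.
A new bound state (alternating even/odd) appears each time z₀ passes a multiple of π/2, so N = ⌊2z₀/π⌋ + 1 = ⌊2.365⌋ + 1 = 3.

N = 3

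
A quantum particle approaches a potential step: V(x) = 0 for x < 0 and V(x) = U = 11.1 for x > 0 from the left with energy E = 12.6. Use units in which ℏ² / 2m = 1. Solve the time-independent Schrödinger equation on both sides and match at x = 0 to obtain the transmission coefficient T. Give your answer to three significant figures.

On each side the TISE gives plane waves with k = √(2m(E − V))/ℏ: k₁ = √(2·½·12.6) = 3.550, k₂ = √(2·½·1.5) = 1.225.
Continuity of ψ and ψ′ at the step yields the reflection amplitude r = (k₁ − k₂)/(k₁ + k₂) = 0.4870; thus R = |r|² = 0.2371, T = 0.7629.

T = 0.763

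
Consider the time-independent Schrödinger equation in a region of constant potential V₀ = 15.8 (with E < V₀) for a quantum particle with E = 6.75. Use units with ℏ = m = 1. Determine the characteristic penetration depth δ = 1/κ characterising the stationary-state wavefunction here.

Since E < V₀ the TISE in this region is ψ'' = κ²ψ with κ = √(2m(V₀ − E))/ℏ.
κ = √(2 × 1 × 9.05) = 4.254. The penetration depth is δ = 1/κ = 0.235.

δ = 0.235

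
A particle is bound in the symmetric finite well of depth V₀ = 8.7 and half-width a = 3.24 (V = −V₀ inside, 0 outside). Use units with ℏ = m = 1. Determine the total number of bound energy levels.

Define the well-strength parameter z₀ = (a/ℏ)√(2mV₀) = 3.24 × √(2·1·8.7) = 13.52.
The even/odd transcendental equations gain one root per π/2 in z₀, giving N = 1 + ⌊2z₀/π⌋ = 1 + ⌊8.604⌋ = 9.

N = 9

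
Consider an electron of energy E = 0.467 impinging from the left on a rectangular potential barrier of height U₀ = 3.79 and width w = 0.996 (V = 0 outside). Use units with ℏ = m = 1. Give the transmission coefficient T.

T = 0.0102

Since E < U₀ the interior solution is evanescent with decay constant κ = √(2m(U₀ − E))/ℏ = 2.578.
κw = 2.568, sinh(κw) = 6.479.
The exact tunnelling result is T⁻¹ = 1 + U₀² sinh²(κw) / [4E(U₀ − E)] = 98.15, so T = 0.0102.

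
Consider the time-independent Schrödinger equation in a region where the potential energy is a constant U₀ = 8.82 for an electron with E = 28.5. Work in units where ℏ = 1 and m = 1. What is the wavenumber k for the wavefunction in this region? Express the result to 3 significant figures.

k = 6.27

With E > U₀ the solution is oscillatory, ψ ∝ e^{±ikx} with k = √(2m(E − U₀))/ℏ.
k = √(2 × 1 × 19.68) = 6.274.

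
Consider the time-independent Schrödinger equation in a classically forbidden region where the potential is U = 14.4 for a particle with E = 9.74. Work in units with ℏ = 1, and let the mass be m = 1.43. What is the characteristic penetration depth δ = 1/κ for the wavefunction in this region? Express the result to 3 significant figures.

Since E < U the TISE in this region is ψ'' = κ²ψ with κ = √(2m(U − E))/ℏ.
κ = √(2 × 1.43 × 4.66) = 3.651. The penetration depth is δ = 1/κ = 0.274.

δ = 0.274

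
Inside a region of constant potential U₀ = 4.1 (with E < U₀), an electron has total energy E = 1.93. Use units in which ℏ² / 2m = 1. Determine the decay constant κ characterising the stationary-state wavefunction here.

κ = 1.47

Since E < U₀ the TISE in this region is ψ'' = κ²ψ with κ = √(2m(U₀ − E))/ℏ.
κ = √(2 × 0.5 × 2.17) = 1.473.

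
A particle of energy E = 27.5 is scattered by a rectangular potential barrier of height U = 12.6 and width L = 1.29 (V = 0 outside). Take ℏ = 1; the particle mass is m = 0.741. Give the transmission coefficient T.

T = 0.995

E > U: inside the barrier k₂ = √(2m(E − U))/ℏ = 4.699, k₂L = 6.062.
Matching at both interfaces gives T⁻¹ = 1 + U² sin²(k₂L) / [4E(E − U)] = 1.005, hence T = 0.995.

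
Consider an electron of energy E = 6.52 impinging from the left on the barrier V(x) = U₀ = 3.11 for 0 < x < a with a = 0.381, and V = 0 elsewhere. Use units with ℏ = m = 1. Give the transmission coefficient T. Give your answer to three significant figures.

Above the barrier the interior wavenumber is k₂ = √(2m(E − U₀))/ℏ = 2.612, giving phase k₂a = 0.9950.
Matching at both interfaces gives T⁻¹ = 1 + U₀² sin²(k₂a) / [4E(E − U₀)] = 1.077, hence T = 0.929.

T = 0.929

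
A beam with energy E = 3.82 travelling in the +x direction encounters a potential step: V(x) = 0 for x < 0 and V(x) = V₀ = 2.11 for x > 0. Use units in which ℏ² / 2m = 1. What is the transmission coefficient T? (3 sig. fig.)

The wavenumbers are k₁ = √(2mE)/ℏ = 1.954 on the left and k₂ = √(2m(E − V₀))/ℏ = 1.308 on the right.
Matching ψ and ψ′ at x = 0 gives r = (k₁ − k₂)/(k₁ + k₂), so R = r² = 0.03931 and T = 1 − R = 0.9607.

T = 0.961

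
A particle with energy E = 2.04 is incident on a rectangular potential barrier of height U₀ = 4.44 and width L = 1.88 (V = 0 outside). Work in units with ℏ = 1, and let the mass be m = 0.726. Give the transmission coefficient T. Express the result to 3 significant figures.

E < U₀: inside the barrier ψ ∝ e^{±κx} with κ = √(2m(U₀ − E))/ℏ = 1.867.
κL = 3.510, sinh(κL) = 16.70.
Matching ψ, ψ′ at both faces gives T = [1 + U₀² sinh²(κL) / (4E(U₀ − E))]⁻¹ = 1/281.8 = 0.00355.

T = 0.00355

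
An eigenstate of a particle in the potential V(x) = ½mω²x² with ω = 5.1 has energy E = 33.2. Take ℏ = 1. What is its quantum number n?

Invert E_n = (n + ½)ℏω: n = E/ℏω − ½ = 6.010, so n = 6.

n = 6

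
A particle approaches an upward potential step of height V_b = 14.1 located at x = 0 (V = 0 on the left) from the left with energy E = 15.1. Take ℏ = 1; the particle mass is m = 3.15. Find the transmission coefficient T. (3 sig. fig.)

The wavenumbers are k₁ = √(2mE)/ℏ = 9.753 on the left and k₂ = √(2m(E − V_b))/ℏ = 2.510 on the right.
Continuity of ψ and ψ′ at the step yields the reflection amplitude r = (k₁ − k₂)/(k₁ + k₂) = 0.5907; thus R = |r|² = 0.3489, T = 0.6511.

T = 0.651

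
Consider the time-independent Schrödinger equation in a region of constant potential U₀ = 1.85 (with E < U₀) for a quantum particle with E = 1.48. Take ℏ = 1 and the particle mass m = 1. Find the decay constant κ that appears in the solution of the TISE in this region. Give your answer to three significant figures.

κ = 0.860

Since E < U₀ the TISE in this region is ψ'' = κ²ψ with κ = √(2m(U₀ − E))/ℏ.
κ = √(2 × 1 × 0.37) = 0.8602.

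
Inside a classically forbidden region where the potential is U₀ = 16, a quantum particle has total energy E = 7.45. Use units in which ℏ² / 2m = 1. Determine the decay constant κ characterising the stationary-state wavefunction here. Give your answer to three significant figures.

Since E < U₀ the TISE in this region is ψ'' = κ²ψ with κ = √(2m(U₀ − E))/ℏ.
κ = √(2 × 0.5 × 8.55) = 2.924.

κ = 2.92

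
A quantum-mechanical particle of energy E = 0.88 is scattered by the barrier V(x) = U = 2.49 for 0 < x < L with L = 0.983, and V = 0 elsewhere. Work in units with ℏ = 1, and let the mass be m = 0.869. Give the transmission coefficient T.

Since E < U the interior solution is evanescent with decay constant κ = √(2m(U − E))/ℏ = 1.673.
κL = 1.644, sinh(κL) = 2.492.
The exact tunnelling result is T⁻¹ = 1 + U² sinh²(κL) / [4E(U − E)] = 7.795, so T = 0.128.

T = 0.128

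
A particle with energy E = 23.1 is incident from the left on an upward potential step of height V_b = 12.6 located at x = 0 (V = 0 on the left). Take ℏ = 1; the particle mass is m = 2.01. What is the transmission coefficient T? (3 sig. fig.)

On each side the TISE gives plane waves with k = √(2m(E − V))/ℏ: k₁ = √(2·2.01·23.1) = 9.636, k₂ = √(2·2.01·10.5) = 6.497.
Matching ψ and ψ′ at x = 0 gives r = (k₁ − k₂)/(k₁ + k₂), so R = r² = 0.03787 and T = 1 − R = 0.9621.

T = 0.962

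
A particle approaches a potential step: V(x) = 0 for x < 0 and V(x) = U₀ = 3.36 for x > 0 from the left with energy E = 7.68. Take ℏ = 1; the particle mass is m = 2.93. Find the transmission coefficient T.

T = 0.980

On each side the TISE gives plane waves with k = √(2m(E − V))/ℏ: k₁ = √(2·2.93·7.68) = 6.709, k₂ = √(2·2.93·4.32) = 5.031.
Continuity of ψ and ψ′ at the step yields the reflection amplitude r = (k₁ − k₂)/(k₁ + k₂) = 0.1429; thus R = |r|² = 0.02041, T = 0.9796.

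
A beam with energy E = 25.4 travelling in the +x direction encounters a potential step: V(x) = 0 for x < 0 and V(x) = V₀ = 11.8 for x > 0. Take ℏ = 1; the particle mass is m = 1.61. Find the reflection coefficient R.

R = 0.0240

On each side the TISE gives plane waves with k = √(2m(E − V))/ℏ: k₁ = √(2·1.61·25.4) = 9.044, k₂ = √(2·1.61·13.6) = 6.618.
Continuity of ψ and ψ′ at the step yields the reflection amplitude r = (k₁ − k₂)/(k₁ + k₂) = 0.1549; thus R = |r|² = 0.02400, T = 0.9760.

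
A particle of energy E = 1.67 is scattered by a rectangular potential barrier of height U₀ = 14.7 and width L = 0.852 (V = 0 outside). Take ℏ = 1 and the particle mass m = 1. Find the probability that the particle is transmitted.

T = 0.000269

Since E < U₀ the interior solution is evanescent with decay constant κ = √(2m(U₀ − E))/ℏ = 5.105.
κL = 4.349, sinh(κL) = 38.71.
The exact tunnelling result is T⁻¹ = 1 + U₀² sinh²(κL) / [4E(U₀ − E)] = 3721, so T = 0.000269.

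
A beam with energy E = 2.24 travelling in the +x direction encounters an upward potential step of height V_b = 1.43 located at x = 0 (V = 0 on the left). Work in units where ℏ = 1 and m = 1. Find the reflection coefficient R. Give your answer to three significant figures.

On each side the TISE gives plane waves with k = √(2m(E − V))/ℏ: k₁ = √(2·1·2.24) = 2.117, k₂ = √(2·1·0.81) = 1.273.
Matching ψ and ψ′ at x = 0 gives r = (k₁ − k₂)/(k₁ + k₂), so R = r² = 0.06198 and T = 1 − R = 0.9380.

R = 0.0620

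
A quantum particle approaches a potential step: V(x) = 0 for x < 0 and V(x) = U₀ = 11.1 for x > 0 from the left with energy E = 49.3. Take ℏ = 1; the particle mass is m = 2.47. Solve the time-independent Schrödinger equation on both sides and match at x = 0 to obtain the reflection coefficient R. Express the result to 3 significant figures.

On each side the TISE gives plane waves with k = √(2m(E − V))/ℏ: k₁ = √(2·2.47·49.3) = 15.61, k₂ = √(2·2.47·38.2) = 13.74.
Matching ψ and ψ′ at x = 0 gives r = (k₁ − k₂)/(k₁ + k₂), so R = r² = 0.004056 and T = 1 − R = 0.9959.

R = 0.00406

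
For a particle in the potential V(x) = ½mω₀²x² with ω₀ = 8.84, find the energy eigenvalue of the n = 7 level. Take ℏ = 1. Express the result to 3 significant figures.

E = 66.3

Using E_n = (n + ½)ℏω₀: E_7 = 7.5 × 8.84 = 66.30.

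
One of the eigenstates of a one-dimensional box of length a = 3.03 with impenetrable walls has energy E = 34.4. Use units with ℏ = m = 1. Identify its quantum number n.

n = 8

For an infinite well E_n = n²π²ℏ²/(2ma²), so n = (a/πℏ)√(2mE).
n = (3.03/π) × √(2 × 1 × 34.4) = 8.000 → n = 8.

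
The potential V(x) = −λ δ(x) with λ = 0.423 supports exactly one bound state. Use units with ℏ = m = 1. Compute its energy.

For x ≠ 0 the bound state is ψ ∝ e^{−κ|x|}; integrating the TISE across the delta gives the cusp condition 2κ = 2mλ/ℏ², so κ = 0.4230.
Then E = −ℏ²κ²/(2m) = −mλ²/(2ℏ²) = -0.08946.

E = -0.0895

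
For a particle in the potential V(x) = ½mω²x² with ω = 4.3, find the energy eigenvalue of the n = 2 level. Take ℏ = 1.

The oscillator eigenvalues are E_n = ℏω(n + ½), so E_2 = 4.3 × 2.5 = 10.75.

E = 10.8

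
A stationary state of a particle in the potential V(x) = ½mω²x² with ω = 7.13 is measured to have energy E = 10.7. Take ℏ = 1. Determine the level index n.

n = 1

E_n = ℏω(n + ½) ⇒ n = E/(ℏω) − ½ = 10.7/7.13 − 0.5 = 1.001 → n = 1.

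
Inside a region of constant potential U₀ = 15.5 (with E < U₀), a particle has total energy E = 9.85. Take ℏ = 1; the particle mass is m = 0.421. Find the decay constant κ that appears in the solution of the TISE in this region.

Since E < U₀ the TISE in this region is ψ'' = κ²ψ with κ = √(2m(U₀ − E))/ℏ.
κ = √(2 × 0.421 × 5.65) = 2.181.

κ = 2.18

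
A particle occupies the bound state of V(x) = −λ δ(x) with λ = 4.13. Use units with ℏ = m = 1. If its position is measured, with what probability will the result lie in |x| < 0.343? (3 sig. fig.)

The normalised bound state is ψ = √κ e^{−κ|x|} with κ = mλ/ℏ² = 4.130.
P(|x| < d) = ∫_{−d}^{d} κ e^{−2κ|x|} dx = 1 − e^{−2κd} = 1 − e^{−2.833} = 0.9412.

P = 0.941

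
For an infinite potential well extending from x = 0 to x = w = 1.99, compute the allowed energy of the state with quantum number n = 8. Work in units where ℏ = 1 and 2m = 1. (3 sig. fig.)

The infinite-well eigenfunctions ψ_n = √(2/w) sin(nπx/w) vanish at both walls, giving E_n = n²π²ℏ²/(2mw²).
E_8 = 8² × π² / (2 × 0.5 × 1.99²) = 159.5.

E = 160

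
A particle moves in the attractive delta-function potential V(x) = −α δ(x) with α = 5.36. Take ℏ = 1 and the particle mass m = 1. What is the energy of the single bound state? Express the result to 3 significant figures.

E = -14.4

The bound state is ψ(x) = √κ e^{−κ|x|}. The derivative jump ψ'(0⁺) − ψ'(0⁻) = −(2mα/ℏ²)ψ(0) fixes κ = mα/ℏ² = 5.360.
Then E = −ℏ²κ²/(2m) = −mα²/(2ℏ²) = -14.36.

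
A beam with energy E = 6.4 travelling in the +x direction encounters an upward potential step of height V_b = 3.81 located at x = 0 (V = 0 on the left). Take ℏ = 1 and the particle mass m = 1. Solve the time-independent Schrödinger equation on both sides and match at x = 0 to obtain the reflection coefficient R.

The wavenumbers are k₁ = √(2mE)/ℏ = 3.578 on the left and k₂ = √(2m(E − V_b))/ℏ = 2.276 on the right.
Continuity of ψ and ψ′ at the step yields the reflection amplitude r = (k₁ − k₂)/(k₁ + k₂) = 0.2224; thus R = |r|² = 0.04945, T = 0.9505.

R = 0.0495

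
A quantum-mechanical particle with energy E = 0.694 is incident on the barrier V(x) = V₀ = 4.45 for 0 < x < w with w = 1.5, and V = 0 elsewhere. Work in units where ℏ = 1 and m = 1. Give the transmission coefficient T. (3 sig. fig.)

T = 0.000566

E < V₀: inside the barrier ψ ∝ e^{±κx} with κ = √(2m(V₀ − E))/ℏ = 2.741.
κw = 4.111, sinh(κw) = 30.50.
Matching ψ, ψ′ at both faces gives T = [1 + V₀² sinh²(κw) / (4E(V₀ − E))]⁻¹ = 1/1768 = 0.000566.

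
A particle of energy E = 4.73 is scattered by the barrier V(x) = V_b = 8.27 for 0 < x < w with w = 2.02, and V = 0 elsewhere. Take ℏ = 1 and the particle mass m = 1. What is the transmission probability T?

T = 0.0000840

Since E < V_b the interior solution is evanescent with decay constant κ = √(2m(V_b − E))/ℏ = 2.661.
κw = 5.375, sinh(κw) = 108.0.
Matching ψ, ψ′ at both faces gives T = [1 + V_b² sinh²(κw) / (4E(V_b − E))]⁻¹ = 1/11900 = 0.0000840.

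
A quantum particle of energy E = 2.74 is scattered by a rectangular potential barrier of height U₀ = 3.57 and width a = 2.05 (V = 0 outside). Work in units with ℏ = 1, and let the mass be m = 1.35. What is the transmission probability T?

Since E < U₀ the interior solution is evanescent with decay constant κ = √(2m(U₀ − E))/ℏ = 1.497.
κa = 3.069, sinh(κa) = 10.74.
The exact tunnelling result is T⁻¹ = 1 + U₀² sinh²(κa) / [4E(U₀ − E)] = 162.5, so T = 0.00616.

T = 0.00616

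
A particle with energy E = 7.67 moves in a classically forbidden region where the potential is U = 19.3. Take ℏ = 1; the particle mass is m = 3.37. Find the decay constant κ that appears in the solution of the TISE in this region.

κ = 8.85

Since E < U the TISE in this region is ψ'' = κ²ψ with κ = √(2m(U − E))/ℏ.
κ = √(2 × 3.37 × 11.63) = 8.854.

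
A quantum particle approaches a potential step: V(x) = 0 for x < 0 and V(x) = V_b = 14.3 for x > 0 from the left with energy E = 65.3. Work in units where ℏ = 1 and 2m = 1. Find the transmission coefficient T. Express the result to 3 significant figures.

T = 0.996

The wavenumbers are k₁ = √(2mE)/ℏ = 8.081 on the left and k₂ = √(2m(E − V_b))/ℏ = 7.141 on the right.
Matching ψ and ψ′ at x = 0 gives r = (k₁ − k₂)/(k₁ + k₂), so R = r² = 0.003809 and T = 1 − R = 0.9962.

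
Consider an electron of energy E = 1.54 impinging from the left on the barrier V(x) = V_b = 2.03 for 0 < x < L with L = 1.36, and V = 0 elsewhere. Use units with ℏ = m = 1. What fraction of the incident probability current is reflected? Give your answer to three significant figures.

E < V_b: inside the barrier ψ ∝ e^{±κx} with κ = √(2m(V_b − E))/ℏ = 0.9899.
κL = 1.346, sinh(κL) = 1.792.
The exact tunnelling result is T⁻¹ = 1 + V_b² sinh²(κL) / [4E(V_b − E)] = 5.382, so T = 0.186.
R = 1 − T = 0.814.

R = 0.814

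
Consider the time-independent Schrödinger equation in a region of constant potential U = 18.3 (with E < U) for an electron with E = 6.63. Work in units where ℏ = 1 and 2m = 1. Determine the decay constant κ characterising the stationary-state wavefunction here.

κ = 3.42

Since E < U the TISE in this region is ψ'' = κ²ψ with κ = √(2m(U − E))/ℏ.
κ = √(2 × 0.5 × 11.67) = 3.416.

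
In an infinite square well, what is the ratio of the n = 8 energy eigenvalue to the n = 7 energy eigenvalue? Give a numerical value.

E_n = n²π²ℏ²/(2mL²) so the ratio is n₂²/n₁² = 64/49 = 1.30612.

1.30612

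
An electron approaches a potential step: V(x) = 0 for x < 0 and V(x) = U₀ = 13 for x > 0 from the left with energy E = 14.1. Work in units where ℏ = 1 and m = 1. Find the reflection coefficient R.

The wavenumbers are k₁ = √(2mE)/ℏ = 5.310 on the left and k₂ = √(2m(E − U₀))/ℏ = 1.483 on the right.
Matching ψ and ψ′ at x = 0 gives r = (k₁ − k₂)/(k₁ + k₂), so R = r² = 0.3174 and T = 1 − R = 0.6826.

R = 0.317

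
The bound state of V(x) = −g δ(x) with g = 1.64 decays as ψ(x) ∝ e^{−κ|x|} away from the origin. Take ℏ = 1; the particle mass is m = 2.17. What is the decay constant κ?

κ = 3.56

Integrate −(ℏ²/2m)ψ'' − gδ(x)ψ = Eψ from −ε to +ε: the ψ'' term gives ψ'(0⁺) − ψ'(0⁻) and the δ term gives −(2mg/ℏ²)ψ(0).
With ψ ∝ e^{−κ|x|} this yields −2κ = −2mg/ℏ², so κ = mg/ℏ² = 3.559.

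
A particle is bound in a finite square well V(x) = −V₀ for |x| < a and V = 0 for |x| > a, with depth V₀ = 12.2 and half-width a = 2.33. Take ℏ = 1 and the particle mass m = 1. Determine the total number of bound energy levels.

N = 8

The dimensionless depth is z₀ = a√(2mV₀)/ℏ = 2.33 × √(24.40) = 11.51.
The even/odd transcendental equations gain one root per π/2 in z₀, giving N = 1 + ⌊2z₀/π⌋ = 1 + ⌊7.327⌋ = 8.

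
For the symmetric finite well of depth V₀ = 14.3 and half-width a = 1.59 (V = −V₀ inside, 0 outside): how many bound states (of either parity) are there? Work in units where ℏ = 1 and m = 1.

Define the well-strength parameter z₀ = (a/ℏ)√(2mV₀) = 1.59 × √(2·1·14.3) = 8.503.
The even/odd transcendental equations gain one root per π/2 in z₀, giving N = 1 + ⌊2z₀/π⌋ = 1 + ⌊5.413⌋ = 6.

N = 6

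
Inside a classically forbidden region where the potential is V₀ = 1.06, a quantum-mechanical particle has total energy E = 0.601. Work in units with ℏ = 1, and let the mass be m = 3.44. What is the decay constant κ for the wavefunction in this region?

κ = 1.78

Since E < V₀ the TISE in this region is ψ'' = κ²ψ with κ = √(2m(V₀ − E))/ℏ.
κ = √(2 × 3.44 × 0.459) = 1.777.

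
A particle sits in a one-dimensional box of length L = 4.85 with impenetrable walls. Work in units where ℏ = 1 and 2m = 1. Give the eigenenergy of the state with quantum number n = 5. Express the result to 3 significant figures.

E = 10.5

Requiring ψ(0) = ψ(L) = 0 quantises k = nπ/L, hence E_n = ℏ²k²/2m = n²π²ℏ²/(2mL²).
E_5 = 5² × π² / (2 × 0.5 × 4.85²) = 10.49.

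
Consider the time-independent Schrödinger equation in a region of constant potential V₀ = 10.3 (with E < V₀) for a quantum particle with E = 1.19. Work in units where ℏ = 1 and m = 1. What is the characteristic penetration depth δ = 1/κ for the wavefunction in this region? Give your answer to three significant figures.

Since E < V₀ the TISE in this region is ψ'' = κ²ψ with κ = √(2m(V₀ − E))/ℏ.
κ = √(2 × 1 × 9.11) = 4.268. The penetration depth is δ = 1/κ = 0.234.

δ = 0.234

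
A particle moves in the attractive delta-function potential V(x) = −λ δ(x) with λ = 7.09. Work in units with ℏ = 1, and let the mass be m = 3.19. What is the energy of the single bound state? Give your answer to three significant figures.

The bound state is ψ(x) = √κ e^{−κ|x|}. The derivative jump ψ'(0⁺) − ψ'(0⁻) = −(2mλ/ℏ²)ψ(0) fixes κ = mλ/ℏ² = 22.62.
Then E = −ℏ²κ²/(2m) = −mλ²/(2ℏ²) = -80.18.

E = -80.2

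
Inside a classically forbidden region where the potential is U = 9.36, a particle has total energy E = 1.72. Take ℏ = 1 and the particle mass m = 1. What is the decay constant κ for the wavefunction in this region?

κ = 3.91

Since E < U the TISE in this region is ψ'' = κ²ψ with κ = √(2m(U − E))/ℏ.
κ = √(2 × 1 × 7.64) = 3.909.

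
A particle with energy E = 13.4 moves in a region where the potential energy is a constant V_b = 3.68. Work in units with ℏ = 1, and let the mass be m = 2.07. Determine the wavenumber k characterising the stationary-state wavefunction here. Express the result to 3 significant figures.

With E > V_b the solution is oscillatory, ψ ∝ e^{±ikx} with k = √(2m(E − V_b))/ℏ.
k = √(2 × 2.07 × 9.72) = 6.344.

k = 6.34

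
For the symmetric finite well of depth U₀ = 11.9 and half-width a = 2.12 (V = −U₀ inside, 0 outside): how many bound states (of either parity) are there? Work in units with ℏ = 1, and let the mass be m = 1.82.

N = 9

Define the well-strength parameter z₀ = (a/ℏ)√(2mU₀) = 2.12 × √(2·1.82·11.9) = 13.95.
A new bound state (alternating even/odd) appears each time z₀ passes a multiple of π/2, so N = ⌊2z₀/π⌋ + 1 = ⌊8.883⌋ + 1 = 9.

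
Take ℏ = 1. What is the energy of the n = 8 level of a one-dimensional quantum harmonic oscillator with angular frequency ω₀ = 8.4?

The oscillator eigenvalues are E_n = ℏω₀(n + ½), so E_8 = 8.4 × 8.5 = 71.40.

E = 71.4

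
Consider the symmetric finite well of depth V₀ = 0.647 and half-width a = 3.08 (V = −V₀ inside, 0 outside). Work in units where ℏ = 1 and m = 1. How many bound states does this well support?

Define the well-strength parameter z₀ = (a/ℏ)√(2mV₀) = 3.08 × √(2·1·0.647) = 3.504.
The even/odd transcendental equations gain one root per π/2 in z₀, giving N = 1 + ⌊2z₀/π⌋ = 1 + ⌊2.230⌋ = 3.

N = 3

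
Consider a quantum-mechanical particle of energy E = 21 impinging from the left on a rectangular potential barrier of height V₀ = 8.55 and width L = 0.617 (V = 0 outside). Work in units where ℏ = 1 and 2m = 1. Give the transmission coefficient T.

T = 0.955

E > V₀: inside the barrier k₂ = √(2m(E − V₀))/ℏ = 3.528, k₂L = 2.177.
T = [1 + V₀² sin²(k₂L) / (4E(E − V₀))]⁻¹ = 1/1.047 = 0.955.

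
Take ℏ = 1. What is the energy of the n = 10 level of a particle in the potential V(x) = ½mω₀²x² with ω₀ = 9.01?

E = 94.6

Using E_n = (n + ½)ℏω₀: E_10 = 10.5 × 9.01 = 94.61.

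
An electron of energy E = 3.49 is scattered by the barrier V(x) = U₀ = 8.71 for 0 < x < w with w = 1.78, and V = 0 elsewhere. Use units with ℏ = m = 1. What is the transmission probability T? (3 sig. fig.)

T = 0.0000388

E < U₀: inside the barrier ψ ∝ e^{±κx} with κ = √(2m(U₀ − E))/ℏ = 3.231.
κw = 5.751, sinh(κw) = 157.3.
The exact tunnelling result is T⁻¹ = 1 + U₀² sinh²(κw) / [4E(U₀ − E)] = 25760, so T = 0.0000388.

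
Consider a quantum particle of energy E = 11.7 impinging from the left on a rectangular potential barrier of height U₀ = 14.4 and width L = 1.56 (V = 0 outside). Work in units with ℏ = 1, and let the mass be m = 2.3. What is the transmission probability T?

T = 0.0000409

Since E < U₀ the interior solution is evanescent with decay constant κ = √(2m(U₀ − E))/ℏ = 3.524.
κL = 5.498, sinh(κL) = 122.1.
The exact tunnelling result is T⁻¹ = 1 + U₀² sinh²(κL) / [4E(U₀ − E)] = 24450, so T = 0.0000409.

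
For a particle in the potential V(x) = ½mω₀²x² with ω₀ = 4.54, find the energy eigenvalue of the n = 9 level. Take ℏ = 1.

The oscillator eigenvalues are E_n = ℏω₀(n + ½), so E_9 = 4.54 × 9.5 = 43.13.

E = 43.1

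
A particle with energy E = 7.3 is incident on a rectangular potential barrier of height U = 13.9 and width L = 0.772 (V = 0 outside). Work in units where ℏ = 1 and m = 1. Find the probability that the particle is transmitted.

Since E < U the interior solution is evanescent with decay constant κ = √(2m(U − E))/ℏ = 3.633.
κL = 2.805, sinh(κL) = 8.232.
The exact tunnelling result is T⁻¹ = 1 + U² sinh²(κL) / [4E(U − E)] = 68.93, so T = 0.0145.

T = 0.0145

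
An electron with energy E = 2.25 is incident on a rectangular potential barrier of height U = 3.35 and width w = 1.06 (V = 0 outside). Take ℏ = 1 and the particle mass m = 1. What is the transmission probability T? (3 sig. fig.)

E < U: inside the barrier ψ ∝ e^{±κx} with κ = √(2m(U − E))/ℏ = 1.483.
κw = 1.572, sinh(κw) = 2.305.
The exact tunnelling result is T⁻¹ = 1 + U² sinh²(κw) / [4E(U − E)] = 7.022, so T = 0.142.

T = 0.142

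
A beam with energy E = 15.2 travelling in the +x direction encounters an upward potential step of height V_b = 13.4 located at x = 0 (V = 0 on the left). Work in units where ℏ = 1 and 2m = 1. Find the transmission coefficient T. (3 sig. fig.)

T = 0.762

On each side the TISE gives plane waves with k = √(2m(E − V))/ℏ: k₁ = √(2·½·15.2) = 3.899, k₂ = √(2·½·1.8) = 1.342.
Matching ψ and ψ′ at x = 0 gives r = (k₁ − k₂)/(k₁ + k₂), so R = r² = 0.2381 and T = 1 − R = 0.7619.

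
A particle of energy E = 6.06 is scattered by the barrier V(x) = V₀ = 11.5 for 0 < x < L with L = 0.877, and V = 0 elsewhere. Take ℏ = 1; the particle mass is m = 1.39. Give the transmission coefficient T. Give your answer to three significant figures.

T = 0.00434

E < V₀: inside the barrier ψ ∝ e^{±κx} with κ = √(2m(V₀ − E))/ℏ = 3.889.
κL = 3.411, sinh(κL) = 15.12.
The exact tunnelling result is T⁻¹ = 1 + V₀² sinh²(κL) / [4E(V₀ − E)] = 230.4, so T = 0.00434.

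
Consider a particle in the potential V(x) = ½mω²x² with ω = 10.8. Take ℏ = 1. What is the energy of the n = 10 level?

The oscillator eigenvalues are E_n = ℏω(n + ½), so E_10 = 10.8 × 10.5 = 113.4.

E = 113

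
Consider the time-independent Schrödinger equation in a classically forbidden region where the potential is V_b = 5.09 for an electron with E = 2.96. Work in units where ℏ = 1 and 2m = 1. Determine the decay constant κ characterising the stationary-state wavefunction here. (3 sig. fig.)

Since E < V_b the TISE in this region is ψ'' = κ²ψ with κ = √(2m(V_b − E))/ℏ.
κ = √(2 × 0.5 × 2.13) = 1.459.

κ = 1.46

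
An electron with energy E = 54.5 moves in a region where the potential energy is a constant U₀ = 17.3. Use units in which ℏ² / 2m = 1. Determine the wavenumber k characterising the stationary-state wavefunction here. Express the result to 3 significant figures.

With E > U₀ the solution is oscillatory, ψ ∝ e^{±ikx} with k = √(2m(E − U₀))/ℏ.
k = √(2 × 0.5 × 37.2) = 6.099.

k = 6.10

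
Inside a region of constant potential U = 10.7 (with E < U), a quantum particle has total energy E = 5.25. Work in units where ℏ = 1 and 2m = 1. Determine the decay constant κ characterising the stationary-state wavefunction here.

Since E < U the TISE in this region is ψ'' = κ²ψ with κ = √(2m(U − E))/ℏ.
κ = √(2 × 0.5 × 5.45) = 2.335.

κ = 2.33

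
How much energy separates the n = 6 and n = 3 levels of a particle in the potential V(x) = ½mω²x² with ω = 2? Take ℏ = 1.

E_n = ℏω(n + ½), so ΔE = (6 − 3) ℏω = 3 × 2 = 6.000.

ΔE = 6.00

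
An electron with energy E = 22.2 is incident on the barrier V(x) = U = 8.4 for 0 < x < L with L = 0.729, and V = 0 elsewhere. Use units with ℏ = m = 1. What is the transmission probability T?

Above the barrier the interior wavenumber is k₂ = √(2m(E − U))/ℏ = 5.254, giving phase k₂L = 3.830.
Matching at both interfaces gives T⁻¹ = 1 + U² sin²(k₂L) / [4E(E − U)] = 1.023, hence T = 0.977.

T = 0.977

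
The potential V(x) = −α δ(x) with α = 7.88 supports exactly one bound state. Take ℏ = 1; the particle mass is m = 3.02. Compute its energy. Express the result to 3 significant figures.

E = -93.8

The bound state is ψ(x) = √κ e^{−κ|x|}. The derivative jump ψ'(0⁺) − ψ'(0⁻) = −(2mα/ℏ²)ψ(0) fixes κ = mα/ℏ² = 23.80.
Then E = −ℏ²κ²/(2m) = −mα²/(2ℏ²) = -93.76.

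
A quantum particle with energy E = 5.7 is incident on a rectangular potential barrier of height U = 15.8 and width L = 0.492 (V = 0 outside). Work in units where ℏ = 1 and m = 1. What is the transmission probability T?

E < U: inside the barrier ψ ∝ e^{±κx} with κ = √(2m(U − E))/ℏ = 4.494.
κL = 2.211, sinh(κL) = 4.509.
The exact tunnelling result is T⁻¹ = 1 + U² sinh²(κL) / [4E(U − E)] = 23.04, so T = 0.0434.

T = 0.0434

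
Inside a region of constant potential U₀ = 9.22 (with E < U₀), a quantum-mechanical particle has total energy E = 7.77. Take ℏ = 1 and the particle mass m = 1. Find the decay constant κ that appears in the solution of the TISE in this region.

Since E < U₀ the TISE in this region is ψ'' = κ²ψ with κ = √(2m(U₀ − E))/ℏ.
κ = √(2 × 1 × 1.45) = 1.703.

κ = 1.70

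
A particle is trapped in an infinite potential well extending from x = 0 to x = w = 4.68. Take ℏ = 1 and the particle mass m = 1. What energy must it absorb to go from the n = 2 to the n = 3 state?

ΔE = 1.13

E_n = n²π²ℏ²/(2mw²), so ΔE = (3² − 2²) π²ℏ²/(2mw²).
ΔE = 5 × π² / (2 × 1 × 4.68²) = 1.127.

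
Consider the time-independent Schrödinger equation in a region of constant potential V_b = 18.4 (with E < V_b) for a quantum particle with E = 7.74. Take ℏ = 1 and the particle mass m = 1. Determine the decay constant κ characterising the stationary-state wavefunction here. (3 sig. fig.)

κ = 4.62

Since E < V_b the TISE in this region is ψ'' = κ²ψ with κ = √(2m(V_b − E))/ℏ.
κ = √(2 × 1 × 10.66) = 4.617.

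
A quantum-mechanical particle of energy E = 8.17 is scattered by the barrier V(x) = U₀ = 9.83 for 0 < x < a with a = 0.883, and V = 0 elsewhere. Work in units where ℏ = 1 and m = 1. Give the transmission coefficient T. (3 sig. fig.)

Since E < U₀ the interior solution is evanescent with decay constant κ = √(2m(U₀ − E))/ℏ = 1.822.
κa = 1.609, sinh(κa) = 2.399.
The exact tunnelling result is T⁻¹ = 1 + U₀² sinh²(κa) / [4E(U₀ − E)] = 11.25, so T = 0.0889.

T = 0.0889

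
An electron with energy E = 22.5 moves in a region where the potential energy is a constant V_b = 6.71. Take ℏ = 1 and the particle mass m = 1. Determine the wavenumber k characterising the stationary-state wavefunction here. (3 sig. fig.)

With E > V_b the solution is oscillatory, ψ ∝ e^{±ikx} with k = √(2m(E − V_b))/ℏ.
k = √(2 × 1 × 15.79) = 5.620.

k = 5.62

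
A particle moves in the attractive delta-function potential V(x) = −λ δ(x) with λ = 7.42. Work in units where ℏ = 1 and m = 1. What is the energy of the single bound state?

The bound state is ψ(x) = √κ e^{−κ|x|}. The derivative jump ψ'(0⁺) − ψ'(0⁻) = −(2mλ/ℏ²)ψ(0) fixes κ = mλ/ℏ² = 7.420.
Then E = −ℏ²κ²/(2m) = −mλ²/(2ℏ²) = -27.53.

E = -27.5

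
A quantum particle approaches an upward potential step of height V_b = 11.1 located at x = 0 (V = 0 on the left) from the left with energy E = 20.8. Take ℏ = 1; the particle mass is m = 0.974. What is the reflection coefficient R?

On each side the TISE gives plane waves with k = √(2m(E − V))/ℏ: k₁ = √(2·0.974·20.8) = 6.365, k₂ = √(2·0.974·9.7) = 4.347.
Continuity of ψ and ψ′ at the step yields the reflection amplitude r = (k₁ − k₂)/(k₁ + k₂) = 0.1884; thus R = |r|² = 0.03551, T = 0.9645.

R = 0.0355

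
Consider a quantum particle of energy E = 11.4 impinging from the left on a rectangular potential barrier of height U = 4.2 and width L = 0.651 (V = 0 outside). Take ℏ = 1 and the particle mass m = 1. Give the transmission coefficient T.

T = 0.980

Above the barrier the interior wavenumber is k₂ = √(2m(E − U))/ℏ = 3.795, giving phase k₂L = 2.470.
Matching at both interfaces gives T⁻¹ = 1 + U² sin²(k₂L) / [4E(E − U)] = 1.021, hence T = 0.980.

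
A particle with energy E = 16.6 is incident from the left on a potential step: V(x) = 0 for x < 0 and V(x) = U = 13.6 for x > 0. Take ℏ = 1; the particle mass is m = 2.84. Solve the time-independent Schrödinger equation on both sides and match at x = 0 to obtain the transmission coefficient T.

The wavenumbers are k₁ = √(2mE)/ℏ = 9.710 on the left and k₂ = √(2m(E − U))/ℏ = 4.128 on the right.
Continuity of ψ and ψ′ at the step yields the reflection amplitude r = (k₁ − k₂)/(k₁ + k₂) = 0.4034; thus R = |r|² = 0.1627, T = 0.8373.

T = 0.837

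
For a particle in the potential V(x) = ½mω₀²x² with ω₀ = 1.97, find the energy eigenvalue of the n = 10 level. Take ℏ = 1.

The oscillator eigenvalues are E_n = ℏω₀(n + ½), so E_10 = 1.97 × 10.5 = 20.69.

E = 20.7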